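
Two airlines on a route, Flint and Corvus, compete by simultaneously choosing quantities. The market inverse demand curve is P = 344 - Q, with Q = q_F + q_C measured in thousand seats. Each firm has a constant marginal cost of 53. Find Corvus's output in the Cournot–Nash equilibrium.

Each firm earns π_i = (344 - Q)q_i - 53q_i.
First-order condition (treating rivals' output as given): 291 - 2q_i - q_j = 0.
With identical firms every q_j equals q_i, so q_j = q_i and 291 = 3q_i, giving q_i = 97.

97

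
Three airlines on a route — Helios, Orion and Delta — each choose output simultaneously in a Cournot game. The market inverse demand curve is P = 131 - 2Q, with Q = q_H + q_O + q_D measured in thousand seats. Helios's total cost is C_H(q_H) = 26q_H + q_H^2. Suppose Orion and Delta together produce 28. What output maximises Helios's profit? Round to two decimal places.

With rivals' combined output fixed at 28, Helios's profit is π_H = (131 - 2·28 - 2q_H)q_H - (26q_H + q_H²) = (75 - 2q_H)q_H - (26q_H + q_H²).
∂π_H/∂q_H = 49 - 6q_H = 0, so q_H = 49/6.

8.17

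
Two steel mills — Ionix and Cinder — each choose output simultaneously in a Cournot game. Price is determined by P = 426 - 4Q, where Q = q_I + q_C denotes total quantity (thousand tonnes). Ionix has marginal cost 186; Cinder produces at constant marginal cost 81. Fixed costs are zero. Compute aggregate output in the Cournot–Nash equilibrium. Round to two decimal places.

Ionix's profit: π_I = (426 - 4Q)q_I - (186q_I). Setting ∂π_I/∂q_I = 0: 240 - 8q_I - 4(q_C) = 0.
Cinder's first-order condition: 345 - 8q_C - 4(q_I) = 0.
Rearranging gives the reaction functions q_I = (240 - 4q_C)/8 and q_C = (345 - 4q_I)/8.
Solving the pair: q_I = 45/4, q_C = 75/2.
Total output Q = 45/4 + 75/2 = 195/4.

48.75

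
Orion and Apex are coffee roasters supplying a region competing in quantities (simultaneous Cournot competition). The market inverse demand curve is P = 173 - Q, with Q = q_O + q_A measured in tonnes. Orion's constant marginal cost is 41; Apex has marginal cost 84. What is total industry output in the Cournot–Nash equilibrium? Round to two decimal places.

Orion's profit: π_O = (173 - Q)q_O - (41q_O). Setting ∂π_O/∂q_O = 0: 132 - 2q_O - (q_A) = 0.
Apex's profit: π_A = (173 - Q)q_A - (84q_A). Setting ∂π_A/∂q_A = 0: 89 - 2q_A - (q_O) = 0.
So q_O = (132 - q_A)/2 and q_A = (89 - q_O)/2.
Solving the pair: q_O = 175/3, q_A = 46/3.
Total output Q = 175/3 + 46/3 = 221/3.

73.67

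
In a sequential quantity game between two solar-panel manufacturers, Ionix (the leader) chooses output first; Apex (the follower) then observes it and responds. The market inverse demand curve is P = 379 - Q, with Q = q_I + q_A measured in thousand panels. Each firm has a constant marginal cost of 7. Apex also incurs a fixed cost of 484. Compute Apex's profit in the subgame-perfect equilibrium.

8165

The follower Apex best-responds to any q_I: π_A = (379 - Q)q_A - 7q_A.
∂π_A/∂q_A = 372 - q_I - 2q_A = 0 gives the reaction function q_A = (372 - q_I)/2.
The leader anticipates this reaction. Substituting into P = 379 - Q gives P = 193 - (1/2)q_I, so π_I = (193 - (1/2)q_I)q_I - 7q_I.
Maximising: ∂π_I/∂q_I = 186 - q_I = 0, giving q_I = 186.
Then q_A = (372 - 186)/2 = 93.
Price P = 379 - 279 = 100.
Apex's profit: (100 - 7)·93 - 484 = 8165.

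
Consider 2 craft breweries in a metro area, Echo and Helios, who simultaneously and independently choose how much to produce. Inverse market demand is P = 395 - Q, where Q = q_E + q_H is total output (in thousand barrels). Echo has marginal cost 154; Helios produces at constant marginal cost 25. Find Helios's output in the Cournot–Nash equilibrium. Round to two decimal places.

166.33

Echo's profit: π_E = (395 - Q)q_E - (154q_E). Setting ∂π_E/∂q_E = 0: 241 - 2q_E - (q_H) = 0.
Helios's profit: π_H = (395 - Q)q_H - (25q_H). Setting ∂π_H/∂q_H = 0: 370 - 2q_H - (q_E) = 0.
Best responses: q_E = (241 - q_H)/2, q_H = (370 - q_E)/2.
Solving the pair: q_E = 112/3, q_H = 499/3.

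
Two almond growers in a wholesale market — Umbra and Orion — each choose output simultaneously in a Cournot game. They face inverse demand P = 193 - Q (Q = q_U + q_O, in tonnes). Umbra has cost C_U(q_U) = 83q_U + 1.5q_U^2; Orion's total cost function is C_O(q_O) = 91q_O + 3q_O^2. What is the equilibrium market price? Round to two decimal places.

Umbra's profit: π_U = (193 - Q)q_U - (83q_U + (3/2)q_U²). Setting ∂π_U/∂q_U = 0: 110 - 5q_U - (q_O) = 0.
Orion's first-order condition: 102 - 8q_O - (q_U) = 0.
Best responses: q_U = (110 - q_O)/5, q_O = (102 - q_U)/8.
Solving the pair: q_U = 778/39, q_O = 400/39.
Total output Q = 1178/39, so price P = 193 - 1178/39 = 162.7949.

162.79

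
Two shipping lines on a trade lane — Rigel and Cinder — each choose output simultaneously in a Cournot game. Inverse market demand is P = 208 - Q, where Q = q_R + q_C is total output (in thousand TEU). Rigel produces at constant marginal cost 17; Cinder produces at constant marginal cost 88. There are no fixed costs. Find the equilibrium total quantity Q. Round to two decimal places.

103.67

Rigel's profit: π_R = (208 - Q)q_R - (17q_R). Setting ∂π_R/∂q_R = 0: 191 - 2q_R - (q_C) = 0.
Cinder's profit: π_C = (208 - Q)q_C - (88q_C). Setting ∂π_C/∂q_C = 0: 120 - 2q_C - (q_R) = 0.
Best responses: q_R = (191 - q_C)/2, q_C = (120 - q_R)/2.
Solving the pair: q_R = 262/3, q_C = 49/3.
Total output Q = 262/3 + 49/3 = 311/3.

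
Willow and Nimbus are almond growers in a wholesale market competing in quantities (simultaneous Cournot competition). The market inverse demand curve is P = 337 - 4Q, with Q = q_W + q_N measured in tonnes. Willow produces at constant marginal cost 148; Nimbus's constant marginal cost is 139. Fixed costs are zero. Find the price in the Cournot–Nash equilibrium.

Willow's profit: π_W = (337 - 4Q)q_W - (148q_W). Setting ∂π_W/∂q_W = 0: 189 - 8q_W - 4(q_N) = 0.
Nimbus's profit: π_N = (337 - 4Q)q_N - (139q_N). Setting ∂π_N/∂q_N = 0: 198 - 8q_N - 4(q_W) = 0.
Best responses: q_W = (189 - 4q_N)/8, q_N = (198 - 4q_W)/8.
Substituting one into the other gives q_W = 15 and q_N = 69/4.
Total output Q = 129/4, so price P = 337 - 4·(129/4) = 208.

208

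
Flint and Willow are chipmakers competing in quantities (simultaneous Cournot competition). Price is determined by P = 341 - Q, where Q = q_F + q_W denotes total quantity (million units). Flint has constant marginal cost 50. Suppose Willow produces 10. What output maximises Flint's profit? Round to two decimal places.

140.50

With the rival's output fixed at 10, Flint's profit is π_F = (341 - 10 - q_F)q_F - (50q_F) = (331 - q_F)q_F - (50q_F).
∂π_F/∂q_F = 281 - 2q_F = 0, so q_F = 281/2.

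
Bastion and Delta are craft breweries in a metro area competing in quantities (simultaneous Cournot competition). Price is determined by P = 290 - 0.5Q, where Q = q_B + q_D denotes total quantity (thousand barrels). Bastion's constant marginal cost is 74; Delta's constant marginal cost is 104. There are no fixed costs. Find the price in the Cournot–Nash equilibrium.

Bastion's profit: π_B = (290 - 0.5Q)q_B - (74q_B). Setting ∂π_B/∂q_B = 0: 216 - q_B - (1/2)(q_D) = 0.
Delta's first-order condition: 186 - q_D - (1/2)(q_B) = 0.
Rearranging gives the reaction functions q_B = (216 - (1/2)q_D) and q_D = (186 - (1/2)q_B).
Solving the pair: q_B = 164, q_D = 104.
Total output Q = 268, so price P = 290 - (1/2)·268 = 156.

156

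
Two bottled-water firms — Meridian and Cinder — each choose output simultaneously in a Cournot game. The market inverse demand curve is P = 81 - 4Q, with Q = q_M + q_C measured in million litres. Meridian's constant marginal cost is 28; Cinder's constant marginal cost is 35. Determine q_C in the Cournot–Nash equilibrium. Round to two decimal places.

3.25

Meridian's profit: π_M = (81 - 4Q)q_M - (28q_M). Setting ∂π_M/∂q_M = 0: 53 - 8q_M - 4(q_C) = 0.
Cinder's first-order condition: 46 - 8q_C - 4(q_M) = 0.
Best responses: q_M = (53 - 4q_C)/8, q_C = (46 - 4q_M)/8.
Solving the pair: q_M = 5, q_C = 13/4.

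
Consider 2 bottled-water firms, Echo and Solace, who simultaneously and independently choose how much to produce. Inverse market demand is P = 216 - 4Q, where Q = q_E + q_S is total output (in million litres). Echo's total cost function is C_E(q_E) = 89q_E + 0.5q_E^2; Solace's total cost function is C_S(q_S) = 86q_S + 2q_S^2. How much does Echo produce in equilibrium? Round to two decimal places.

10.91

Echo's profit: π_E = (216 - 4Q)q_E - (89q_E + (1/2)q_E²). Setting ∂π_E/∂q_E = 0: 127 - 9q_E - 4(q_S) = 0.
Solace's first-order condition: 130 - 12q_S - 4(q_E) = 0.
Best responses: q_E = (127 - 4q_S)/9, q_S = (130 - 4q_E)/12.
Substituting one into the other gives q_E = 251/23 and q_S = 331/46.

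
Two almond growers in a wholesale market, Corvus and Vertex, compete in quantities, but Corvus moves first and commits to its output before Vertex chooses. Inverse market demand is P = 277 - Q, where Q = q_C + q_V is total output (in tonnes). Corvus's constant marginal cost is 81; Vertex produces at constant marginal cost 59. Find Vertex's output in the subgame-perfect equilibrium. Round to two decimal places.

Solve by backward induction. Given q_C, the follower Vertex maximises π_V = (277 - q_C - q_V)q_V - 59q_V.
Follower FOC: 218 - q_C - 2q_V = 0, so q_V(q_C) = (218 - q_C)/2.
Corvus substitutes q_V(q_C) into its own profit: π_C = q_C(277 - q_C - (218 - q_C)/2) - 81q_C = (168 - (1/2)q_C)q_C - 81q_C.
Maximising: ∂π_C/∂q_C = 87 - q_C = 0, giving q_C = 87.
Then q_V = (218 - 87)/2 = 131/2.

65.50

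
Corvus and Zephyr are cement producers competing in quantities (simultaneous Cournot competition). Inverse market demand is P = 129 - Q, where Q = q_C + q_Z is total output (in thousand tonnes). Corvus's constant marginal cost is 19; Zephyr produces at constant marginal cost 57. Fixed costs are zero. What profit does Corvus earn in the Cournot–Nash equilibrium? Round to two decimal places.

Corvus's profit: π_C = (129 - Q)q_C - (19q_C). Setting ∂π_C/∂q_C = 0: 110 - 2q_C - (q_Z) = 0.
Zephyr's first-order condition: 72 - 2q_Z - (q_C) = 0.
So q_C = (110 - q_Z)/2 and q_Z = (72 - q_C)/2.
Substituting one into the other gives q_C = 148/3 and q_Z = 34/3.
Price P = 129 - 182/3 = 205/3.
Corvus's profit: (205/3 - 19)·(148/3) = 2433.7778.

2433.78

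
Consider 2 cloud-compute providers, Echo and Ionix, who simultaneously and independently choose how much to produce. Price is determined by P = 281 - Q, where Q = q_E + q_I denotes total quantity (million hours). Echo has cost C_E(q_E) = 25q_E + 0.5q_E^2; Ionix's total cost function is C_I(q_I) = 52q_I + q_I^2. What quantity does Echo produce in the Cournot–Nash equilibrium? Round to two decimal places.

72.27

Echo's profit: π_E = (281 - Q)q_E - (25q_E + (1/2)q_E²). Setting ∂π_E/∂q_E = 0: 256 - 3q_E - (q_I) = 0.
Ionix's first-order condition: 229 - 4q_I - (q_E) = 0.
So q_E = (256 - q_I)/3 and q_I = (229 - q_E)/4.
Substituting one into the other gives q_E = 795/11 and q_I = 431/11.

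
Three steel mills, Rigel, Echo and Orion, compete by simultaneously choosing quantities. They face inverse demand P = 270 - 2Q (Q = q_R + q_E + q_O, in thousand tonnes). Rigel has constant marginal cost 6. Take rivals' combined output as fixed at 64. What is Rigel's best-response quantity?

34

With rivals' combined output fixed at 64, Rigel's profit is π_R = (270 - 2·64 - 2q_R)q_R - (6q_R) = (142 - 2q_R)q_R - (6q_R).
∂π_R/∂q_R = 136 - 4q_R = 0, so q_R = 34.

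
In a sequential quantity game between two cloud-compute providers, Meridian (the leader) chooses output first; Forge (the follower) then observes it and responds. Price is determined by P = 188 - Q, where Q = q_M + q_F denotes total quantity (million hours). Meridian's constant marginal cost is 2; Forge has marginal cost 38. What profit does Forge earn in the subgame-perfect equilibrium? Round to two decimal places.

380.25

The follower Forge best-responds to any q_M: π_F = (188 - Q)q_F - 38q_F.
∂π_F/∂q_F = 150 - q_M - 2q_F = 0 gives the reaction function q_F = (150 - q_M)/2.
Meridian substitutes q_F(q_M) into its own profit: π_M = q_M(188 - q_M - (150 - q_M)/2) - 2q_M = (113 - (1/2)q_M)q_M - 2q_M.
Maximising: ∂π_M/∂q_M = 111 - q_M = 0, giving q_M = 111.
Then q_F = (150 - 111)/2 = 39/2.
Price P = 188 - 261/2 = 115/2.
Forge's profit: (115/2 - 38)·(39/2) = 1521/4.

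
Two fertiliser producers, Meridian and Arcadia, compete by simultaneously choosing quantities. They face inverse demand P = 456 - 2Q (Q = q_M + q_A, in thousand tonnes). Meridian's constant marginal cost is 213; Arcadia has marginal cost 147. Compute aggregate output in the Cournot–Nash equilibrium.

92

Meridian's profit: π_M = (456 - 2Q)q_M - (213q_M). Setting ∂π_M/∂q_M = 0: 243 - 4q_M - 2(q_A) = 0.
Arcadia's profit: π_A = (456 - 2Q)q_A - (147q_A). Setting ∂π_A/∂q_A = 0: 309 - 4q_A - 2(q_M) = 0.
So q_M = (243 - 2q_A)/4 and q_A = (309 - 2q_M)/4.
Substituting one into the other gives q_M = 59/2 and q_A = 125/2.
Total output Q = 59/2 + 125/2 = 92.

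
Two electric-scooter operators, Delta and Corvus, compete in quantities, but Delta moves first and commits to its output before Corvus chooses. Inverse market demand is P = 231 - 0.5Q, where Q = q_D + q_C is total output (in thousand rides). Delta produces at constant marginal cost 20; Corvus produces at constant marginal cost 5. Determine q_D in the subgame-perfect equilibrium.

196

The follower Corvus best-responds to any q_D: π_C = (231 - 0.5Q)q_C - 5q_C.
Follower FOC: 226 - (1/2)q_D - q_C = 0, so q_C(q_D) = (226 - (1/2)q_D).
The leader anticipates this reaction. Substituting into P = 231 - 0.5Q gives P = 118 - (1/4)q_D, so π_D = (118 - (1/4)q_D)q_D - 20q_D.
Maximising: ∂π_D/∂q_D = 98 - (1/2)q_D = 0, giving q_D = 196.
Then q_C = (226 - (1/2)·196) = 128.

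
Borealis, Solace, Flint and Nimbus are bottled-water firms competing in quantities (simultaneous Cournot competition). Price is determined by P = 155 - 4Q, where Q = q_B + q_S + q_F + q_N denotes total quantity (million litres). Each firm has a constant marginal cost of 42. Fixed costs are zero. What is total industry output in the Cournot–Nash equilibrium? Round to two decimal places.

22.60

A representative firm's profit is π_i = q_i(155 - 4Q) - 42q_i.
First-order condition (treating rivals' output as given): 113 - 8q_i - 4·Σ_{j≠i} q_j = 0.
With identical firms every q_j equals q_i, so Σ_{j≠i} q_j = 3q_i and 113 = 20q_i, giving q_i = 113/20.
Total output Q = 113/20 + 113/20 + 113/20 + 113/20 = 113/5.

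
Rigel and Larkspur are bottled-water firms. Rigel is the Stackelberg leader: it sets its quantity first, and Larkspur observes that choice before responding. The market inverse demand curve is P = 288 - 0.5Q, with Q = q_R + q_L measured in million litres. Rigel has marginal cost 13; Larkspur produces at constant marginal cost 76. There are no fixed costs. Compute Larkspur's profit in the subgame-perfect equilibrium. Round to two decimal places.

924.50

The follower Larkspur best-responds to any q_R: π_L = (288 - 0.5Q)q_L - 76q_L.
Setting the follower's marginal profit to zero, 212 - (1/2)q_R - q_L = 0, i.e. q_L = (212 - (1/2)q_R).
The leader anticipates this reaction. Substituting into P = 288 - 0.5Q gives P = 182 - (1/4)q_R, so π_R = (182 - (1/4)q_R)q_R - 13q_R.
Leader FOC: 169 - (1/2)q_R = 0, so q_R = 338.
Then q_L = (212 - (1/2)·338) = 43.
Price P = 288 - (1/2)·381 = 195/2.
Larkspur's profit: (195/2 - 76)·43 = 1849/2.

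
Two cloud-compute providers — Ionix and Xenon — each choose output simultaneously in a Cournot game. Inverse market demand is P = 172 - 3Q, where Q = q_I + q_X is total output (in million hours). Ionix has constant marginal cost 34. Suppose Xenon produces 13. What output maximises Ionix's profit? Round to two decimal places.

16.50

With the rival's output fixed at 13, Ionix's profit is π_I = (172 - 3·13 - 3q_I)q_I - (34q_I) = (133 - 3q_I)q_I - (34q_I).
∂π_I/∂q_I = 99 - 6q_I = 0, so q_I = 33/2.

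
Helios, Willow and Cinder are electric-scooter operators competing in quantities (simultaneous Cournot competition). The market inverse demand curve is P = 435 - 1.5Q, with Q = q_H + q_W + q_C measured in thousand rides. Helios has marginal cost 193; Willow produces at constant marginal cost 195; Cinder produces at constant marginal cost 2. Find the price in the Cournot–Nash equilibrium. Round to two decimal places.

206.25

Helios's profit: π_H = (435 - 1.5Q)q_H - (193q_H). Setting ∂π_H/∂q_H = 0: 242 - 3q_H - (3/2)(q_W + q_C) = 0.
Willow's first-order condition: 240 - 3q_W - (3/2)(q_H + q_C) = 0.
Cinder's profit: π_C = (435 - 1.5Q)q_C - (2q_C). Setting ∂π_C/∂q_C = 0: 433 - 3q_C - (3/2)(q_H + q_W) = 0.
Adding the 3 conditions: 915 − 3Q − 3Q = 0, i.e. Q = 305/2.
Back-substituting: q_H = (242 − 915/4)/(3/2) = 53/6, q_W = (240 − 915/4)/(3/2) = 15/2, q_C = (433 − 915/4)/(3/2) = 817/6.
Total output Q = 305/2, so price P = 435 - (3/2)·(305/2) = 825/4.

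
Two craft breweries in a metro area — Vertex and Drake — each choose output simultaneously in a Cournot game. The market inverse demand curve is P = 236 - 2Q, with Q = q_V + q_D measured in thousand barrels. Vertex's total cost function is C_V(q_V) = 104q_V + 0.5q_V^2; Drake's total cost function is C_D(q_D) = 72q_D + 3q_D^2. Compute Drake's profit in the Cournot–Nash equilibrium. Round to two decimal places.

730.47

Vertex's profit: π_V = (236 - 2Q)q_V - (104q_V + (1/2)q_V²). Setting ∂π_V/∂q_V = 0: 132 - 5q_V - 2(q_D) = 0.
Drake's first-order condition: 164 - 10q_D - 2(q_V) = 0.
Best responses: q_V = (132 - 2q_D)/5, q_D = (164 - 2q_V)/10.
Solving the pair: q_V = 496/23, q_D = 278/23.
Price P = 236 - 2·(774/23) = 168.6957.
Drake's profit: 168.6957·(278/23) - 72·(278/23) - 3(278/23)² = 730.4726.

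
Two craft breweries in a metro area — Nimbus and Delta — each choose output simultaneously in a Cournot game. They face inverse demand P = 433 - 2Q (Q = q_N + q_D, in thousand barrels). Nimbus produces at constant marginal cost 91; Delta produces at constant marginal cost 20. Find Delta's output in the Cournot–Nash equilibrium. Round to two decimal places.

Nimbus's profit: π_N = (433 - 2Q)q_N - (91q_N). Setting ∂π_N/∂q_N = 0: 342 - 4q_N - 2(q_D) = 0.
Delta's first-order condition: 413 - 4q_D - 2(q_N) = 0.
Best responses: q_N = (342 - 2q_D)/4, q_D = (413 - 2q_N)/4.
Substituting one into the other gives q_N = 271/6 and q_D = 242/3.

80.67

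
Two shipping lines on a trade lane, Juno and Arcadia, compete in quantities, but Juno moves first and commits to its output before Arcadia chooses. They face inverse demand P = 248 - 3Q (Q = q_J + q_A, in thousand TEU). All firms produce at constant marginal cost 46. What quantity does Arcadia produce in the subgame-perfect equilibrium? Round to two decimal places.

16.83

The follower Arcadia best-responds to any q_J: π_A = (248 - 3Q)q_A - 46q_A.
Setting the follower's marginal profit to zero, 202 - 3q_J - 6q_A = 0, i.e. q_A = (202 - 3q_J)/6.
The leader anticipates this reaction. Substituting into P = 248 - 3Q gives P = 147 - (3/2)q_J, so π_J = (147 - (3/2)q_J)q_J - 46q_J.
Leader FOC: 101 - 3q_J = 0, so q_J = 101/3.
Then q_A = (202 - 3·(101/3))/6 = 101/6.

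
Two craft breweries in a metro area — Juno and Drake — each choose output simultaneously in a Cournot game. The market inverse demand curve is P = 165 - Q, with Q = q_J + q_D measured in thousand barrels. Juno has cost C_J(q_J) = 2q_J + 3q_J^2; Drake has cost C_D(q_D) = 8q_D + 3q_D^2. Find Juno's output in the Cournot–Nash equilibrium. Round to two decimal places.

18.21

Juno's profit: π_J = (165 - Q)q_J - (2q_J + 3q_J²). Setting ∂π_J/∂q_J = 0: 163 - 8q_J - (q_D) = 0.
Drake's first-order condition: 157 - 8q_D - (q_J) = 0.
So q_J = (163 - q_D)/8 and q_D = (157 - q_J)/8.
Solving the pair: q_J = 1147/63, q_D = 1093/63.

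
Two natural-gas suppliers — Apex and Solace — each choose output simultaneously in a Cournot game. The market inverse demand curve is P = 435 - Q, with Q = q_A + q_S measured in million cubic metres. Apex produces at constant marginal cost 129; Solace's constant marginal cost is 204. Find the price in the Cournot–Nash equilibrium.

256

Apex's profit: π_A = (435 - Q)q_A - (129q_A). Setting ∂π_A/∂q_A = 0: 306 - 2q_A - (q_S) = 0.
Solace's first-order condition: 231 - 2q_S - (q_A) = 0.
Best responses: q_A = (306 - q_S)/2, q_S = (231 - q_A)/2.
Solving the pair: q_A = 127, q_S = 52.
Total output Q = 179, so price P = 435 - 179 = 256.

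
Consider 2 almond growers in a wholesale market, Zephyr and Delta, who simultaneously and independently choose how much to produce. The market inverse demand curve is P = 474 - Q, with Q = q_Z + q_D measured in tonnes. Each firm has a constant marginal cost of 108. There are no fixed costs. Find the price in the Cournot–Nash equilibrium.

A representative firm's profit is π_i = q_i(474 - Q) - 108q_i.
Setting ∂π_i/∂q_i = 0 with rivals' quantities fixed: 366 - 2q_i - q_j = 0.
With identical firms every q_j equals q_i, so q_j = q_i and 366 = 3q_i, giving q_i = 122.
Total output Q = 244, so price P = 474 - 244 = 230.

230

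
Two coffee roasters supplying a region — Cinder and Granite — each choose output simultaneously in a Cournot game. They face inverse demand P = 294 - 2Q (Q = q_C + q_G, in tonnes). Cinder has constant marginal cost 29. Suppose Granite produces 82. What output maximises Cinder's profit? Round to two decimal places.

25.25

With the rival's output fixed at 82, Cinder's profit is π_C = (294 - 2·82 - 2q_C)q_C - (29q_C) = (130 - 2q_C)q_C - (29q_C).
∂π_C/∂q_C = 101 - 4q_C = 0, so q_C = 101/4.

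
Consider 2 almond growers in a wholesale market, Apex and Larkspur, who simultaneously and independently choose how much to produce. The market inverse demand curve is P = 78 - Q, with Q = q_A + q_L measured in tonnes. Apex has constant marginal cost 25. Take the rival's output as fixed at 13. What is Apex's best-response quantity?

With the rival's output fixed at 13, Apex's profit is π_A = (78 - 13 - q_A)q_A - (25q_A) = (65 - q_A)q_A - (25q_A).
∂π_A/∂q_A = 40 - 2q_A = 0, so q_A = 20.

20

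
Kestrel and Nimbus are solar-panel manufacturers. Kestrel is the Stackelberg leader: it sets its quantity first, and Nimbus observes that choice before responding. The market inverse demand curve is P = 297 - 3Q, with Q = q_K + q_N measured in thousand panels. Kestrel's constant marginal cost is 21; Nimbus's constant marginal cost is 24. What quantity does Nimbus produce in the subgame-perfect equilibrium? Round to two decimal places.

The follower Nimbus best-responds to any q_K: π_N = (297 - 3Q)q_N - 24q_N.
Setting the follower's marginal profit to zero, 273 - 3q_K - 6q_N = 0, i.e. q_N = (273 - 3q_K)/6.
The leader anticipates this reaction. Substituting into P = 297 - 3Q gives P = 321/2 - (3/2)q_K, so π_K = (321/2 - (3/2)q_K)q_K - 21q_K.
Maximising: ∂π_K/∂q_K = 279/2 - 3q_K = 0, giving q_K = 93/2.
Then q_N = (273 - 3·(93/2))/6 = 89/4.

22.25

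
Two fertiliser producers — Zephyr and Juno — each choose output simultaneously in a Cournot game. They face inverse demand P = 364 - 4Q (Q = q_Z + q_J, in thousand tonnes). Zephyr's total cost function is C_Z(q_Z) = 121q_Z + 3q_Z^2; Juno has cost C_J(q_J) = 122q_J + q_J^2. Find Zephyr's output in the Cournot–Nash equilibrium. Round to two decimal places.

11.79

Zephyr's profit: π_Z = (364 - 4Q)q_Z - (121q_Z + 3q_Z²). Setting ∂π_Z/∂q_Z = 0: 243 - 14q_Z - 4(q_J) = 0.
Juno's first-order condition: 242 - 10q_J - 4(q_Z) = 0.
So q_Z = (243 - 4q_J)/14 and q_J = (242 - 4q_Z)/10.
Substituting one into the other gives q_Z = 731/62 and q_J = 604/31.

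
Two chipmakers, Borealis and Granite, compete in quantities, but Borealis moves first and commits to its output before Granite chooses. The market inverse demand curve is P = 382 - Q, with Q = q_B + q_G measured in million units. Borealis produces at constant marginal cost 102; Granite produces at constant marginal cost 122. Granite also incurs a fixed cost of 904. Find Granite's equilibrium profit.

2121

Solve by backward induction. Given q_B, the follower Granite maximises π_G = (382 - q_B - q_G)q_G - 122q_G.
Follower FOC: 260 - q_B - 2q_G = 0, so q_G(q_B) = (260 - q_B)/2.
Borealis substitutes q_G(q_B) into its own profit: π_B = q_B(382 - q_B - (260 - q_B)/2) - 102q_B = (252 - (1/2)q_B)q_B - 102q_B.
The leader's first-order condition 150 - q_B = 0 yields q_B = 150.
Then q_G = (260 - 150)/2 = 55.
Price P = 382 - 205 = 177.
Granite's profit: (177 - 122)·55 - 904 = 2121.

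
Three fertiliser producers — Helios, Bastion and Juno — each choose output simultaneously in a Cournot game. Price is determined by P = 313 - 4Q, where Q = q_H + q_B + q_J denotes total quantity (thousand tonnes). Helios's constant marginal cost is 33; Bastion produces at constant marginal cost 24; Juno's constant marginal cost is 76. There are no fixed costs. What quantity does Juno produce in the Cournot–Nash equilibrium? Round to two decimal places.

Helios's profit: π_H = (313 - 4Q)q_H - (33q_H). Setting ∂π_H/∂q_H = 0: 280 - 8q_H - 4(q_B + q_J) = 0.
Bastion's first-order condition: 289 - 8q_B - 4(q_H + q_J) = 0.
Juno's profit: π_J = (313 - 4Q)q_J - (76q_J). Setting ∂π_J/∂q_J = 0: 237 - 8q_J - 4(q_H + q_B) = 0.
Adding the 3 first-order conditions: 806 − 16Q = 0, so Q = 403/8.
Back-substituting: q_H = (280 − 403/2)/4 = 157/8, q_B = (289 − 403/2)/4 = 175/8, q_J = (237 − 403/2)/4 = 71/8.

8.88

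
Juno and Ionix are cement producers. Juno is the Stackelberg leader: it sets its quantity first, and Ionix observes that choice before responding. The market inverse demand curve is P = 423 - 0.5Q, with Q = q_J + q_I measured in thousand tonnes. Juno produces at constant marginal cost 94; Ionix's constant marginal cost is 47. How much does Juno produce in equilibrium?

Solve by backward induction. Given q_J, the follower Ionix maximises π_I = (423 - (1/2)q_J - (1/2)q_I)q_I - 47q_I.
∂π_I/∂q_I = 376 - (1/2)q_J - q_I = 0 gives the reaction function q_I = (376 - (1/2)q_J).
Juno substitutes q_I(q_J) into its own profit: π_J = q_J(423 - (1/2)q_J - (376 - (1/2)q_J)/2) - 94q_J = (235 - (1/4)q_J)q_J - 94q_J.
Leader FOC: 141 - (1/2)q_J = 0, so q_J = 282.
Then q_I = (376 - (1/2)·282) = 235.

282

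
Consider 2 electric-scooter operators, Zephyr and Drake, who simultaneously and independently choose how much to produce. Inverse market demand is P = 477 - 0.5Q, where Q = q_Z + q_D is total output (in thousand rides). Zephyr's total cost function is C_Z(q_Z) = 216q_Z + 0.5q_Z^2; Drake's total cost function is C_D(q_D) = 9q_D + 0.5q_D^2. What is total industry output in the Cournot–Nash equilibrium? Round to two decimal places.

Zephyr's profit: π_Z = (477 - 0.5Q)q_Z - (216q_Z + (1/2)q_Z²). Setting ∂π_Z/∂q_Z = 0: 261 - 2q_Z - (1/2)(q_D) = 0.
Drake's profit: π_D = (477 - 0.5Q)q_D - (9q_D + (1/2)q_D²). Setting ∂π_D/∂q_D = 0: 468 - 2q_D - (1/2)(q_Z) = 0.
Best responses: q_Z = (261 - (1/2)q_D)/2, q_D = (468 - (1/2)q_Z)/2.
Solving the pair: q_Z = 384/5, q_D = 1074/5.
Total output Q = 384/5 + 1074/5 = 1458/5.

291.60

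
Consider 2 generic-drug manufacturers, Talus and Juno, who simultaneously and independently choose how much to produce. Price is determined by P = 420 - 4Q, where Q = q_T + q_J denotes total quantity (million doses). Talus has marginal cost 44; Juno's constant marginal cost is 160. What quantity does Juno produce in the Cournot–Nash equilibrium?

12

Talus's profit: π_T = (420 - 4Q)q_T - (44q_T). Setting ∂π_T/∂q_T = 0: 376 - 8q_T - 4(q_J) = 0.
Juno's first-order condition: 260 - 8q_J - 4(q_T) = 0.
Rearranging gives the reaction functions q_T = (376 - 4q_J)/8 and q_J = (260 - 4q_T)/8.
Substituting one into the other gives q_T = 41 and q_J = 12.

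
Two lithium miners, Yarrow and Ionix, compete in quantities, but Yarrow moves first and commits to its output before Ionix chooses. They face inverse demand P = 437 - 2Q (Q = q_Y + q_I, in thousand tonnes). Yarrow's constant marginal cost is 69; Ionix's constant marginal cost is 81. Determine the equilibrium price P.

The follower Ionix best-responds to any q_Y: π_I = (437 - 2Q)q_I - 81q_I.
Setting the follower's marginal profit to zero, 356 - 2q_Y - 4q_I = 0, i.e. q_I = (356 - 2q_Y)/4.
Yarrow substitutes q_I(q_Y) into its own profit: π_Y = q_Y(437 - 2q_Y - (356 - 2q_Y)/2) - 69q_Y = (259 - q_Y)q_Y - 69q_Y.
Maximising: ∂π_Y/∂q_Y = 190 - 2q_Y = 0, giving q_Y = 95.
Then q_I = (356 - 2·95)/4 = 83/2.
Total output Q = 273/2, so price P = 437 - 2·(273/2) = 164.

164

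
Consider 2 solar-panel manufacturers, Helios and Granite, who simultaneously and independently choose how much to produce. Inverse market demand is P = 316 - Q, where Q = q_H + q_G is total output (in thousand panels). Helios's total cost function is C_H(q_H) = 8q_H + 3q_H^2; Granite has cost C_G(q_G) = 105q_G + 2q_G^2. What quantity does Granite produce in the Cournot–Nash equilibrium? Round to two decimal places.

Helios's profit: π_H = (316 - Q)q_H - (8q_H + 3q_H²). Setting ∂π_H/∂q_H = 0: 308 - 8q_H - (q_G) = 0.
Granite's profit: π_G = (316 - Q)q_G - (105q_G + 2q_G²). Setting ∂π_G/∂q_G = 0: 211 - 6q_G - (q_H) = 0.
So q_H = (308 - q_G)/8 and q_G = (211 - q_H)/6.
Substituting one into the other gives q_H = 1637/47 and q_G = 1380/47.

29.36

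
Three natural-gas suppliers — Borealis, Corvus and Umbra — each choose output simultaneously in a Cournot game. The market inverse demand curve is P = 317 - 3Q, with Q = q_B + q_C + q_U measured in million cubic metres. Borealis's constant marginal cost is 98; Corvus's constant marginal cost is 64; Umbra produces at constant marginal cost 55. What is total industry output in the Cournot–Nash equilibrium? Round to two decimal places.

Borealis's profit: π_B = (317 - 3Q)q_B - (98q_B). Setting ∂π_B/∂q_B = 0: 219 - 6q_B - 3(q_C + q_U) = 0.
Corvus's first-order condition: 253 - 6q_C - 3(q_B + q_U) = 0.
Umbra's first-order condition: 262 - 6q_U - 3(q_B + q_C) = 0.
Summing all 3 equations gives 734 − 12Q = 0, hence Q = 367/6.
Back-substituting: q_B = (219 − 367/2)/3 = 71/6, q_C = (253 − 367/2)/3 = 139/6, q_U = (262 − 367/2)/3 = 157/6.
Total output Q = 71/6 + 139/6 + 157/6 = 367/6.

61.17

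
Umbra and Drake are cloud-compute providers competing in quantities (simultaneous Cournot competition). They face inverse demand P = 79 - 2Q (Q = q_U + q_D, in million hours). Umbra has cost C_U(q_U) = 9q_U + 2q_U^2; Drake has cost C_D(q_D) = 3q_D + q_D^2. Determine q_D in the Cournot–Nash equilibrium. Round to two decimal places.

Umbra's profit: π_U = (79 - 2Q)q_U - (9q_U + 2q_U²). Setting ∂π_U/∂q_U = 0: 70 - 8q_U - 2(q_D) = 0.
Drake's profit: π_D = (79 - 2Q)q_D - (3q_D + q_D²). Setting ∂π_D/∂q_D = 0: 76 - 6q_D - 2(q_U) = 0.
Best responses: q_U = (70 - 2q_D)/8, q_D = (76 - 2q_U)/6.
Substituting one into the other gives q_U = 67/11 and q_D = 117/11.

10.64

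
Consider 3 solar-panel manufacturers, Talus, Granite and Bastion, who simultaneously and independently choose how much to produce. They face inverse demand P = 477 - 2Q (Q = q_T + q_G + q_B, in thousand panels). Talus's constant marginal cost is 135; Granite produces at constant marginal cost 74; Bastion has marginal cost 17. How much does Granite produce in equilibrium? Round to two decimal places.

50.88

Talus's profit: π_T = (477 - 2Q)q_T - (135q_T). Setting ∂π_T/∂q_T = 0: 342 - 4q_T - 2(q_G + q_B) = 0.
Granite's profit: π_G = (477 - 2Q)q_G - (74q_G). Setting ∂π_G/∂q_G = 0: 403 - 4q_G - 2(q_T + q_B) = 0.
Bastion's profit: π_B = (477 - 2Q)q_B - (17q_B). Setting ∂π_B/∂q_B = 0: 460 - 4q_B - 2(q_T + q_G) = 0.
Adding the 3 first-order conditions: 1205 − 8Q = 0, so Q = 1205/8.
Back-substituting: q_T = (342 − 1205/4)/2 = 163/8, q_G = (403 − 1205/4)/2 = 407/8, q_B = (460 − 1205/4)/2 = 635/8.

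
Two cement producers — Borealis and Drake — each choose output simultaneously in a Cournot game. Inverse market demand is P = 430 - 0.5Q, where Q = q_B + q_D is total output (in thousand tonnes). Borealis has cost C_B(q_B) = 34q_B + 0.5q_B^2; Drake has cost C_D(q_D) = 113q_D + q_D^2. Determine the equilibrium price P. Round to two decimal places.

Borealis's profit: π_B = (430 - 0.5Q)q_B - (34q_B + (1/2)q_B²). Setting ∂π_B/∂q_B = 0: 396 - 2q_B - (1/2)(q_D) = 0.
Drake's profit: π_D = (430 - 0.5Q)q_D - (113q_D + q_D²). Setting ∂π_D/∂q_D = 0: 317 - 3q_D - (1/2)(q_B) = 0.
Rearranging gives the reaction functions q_B = (396 - (1/2)q_D)/2 and q_D = (317 - (1/2)q_B)/3.
Solving the pair: q_B = 179.0435, q_D = 1744/23.
Total output Q = 254.8696, so price P = 430 - (1/2)·254.8696 = 302.5652.

302.57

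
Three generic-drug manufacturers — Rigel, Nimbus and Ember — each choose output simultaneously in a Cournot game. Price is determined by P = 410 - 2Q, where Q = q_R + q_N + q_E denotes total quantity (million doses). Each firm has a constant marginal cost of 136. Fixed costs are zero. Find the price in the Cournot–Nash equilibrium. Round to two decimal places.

Each firm earns π_i = (410 - 2Q)q_i - 136q_i.
First-order condition (treating rivals' output as given): 274 - 4q_i - 2·Σ_{j≠i} q_j = 0.
With identical firms every q_j equals q_i, so Σ_{j≠i} q_j = 2q_i and 274 = 8q_i, giving q_i = 137/4.
Total output Q = 411/4, so price P = 410 - 2·(411/4) = 409/2.

204.50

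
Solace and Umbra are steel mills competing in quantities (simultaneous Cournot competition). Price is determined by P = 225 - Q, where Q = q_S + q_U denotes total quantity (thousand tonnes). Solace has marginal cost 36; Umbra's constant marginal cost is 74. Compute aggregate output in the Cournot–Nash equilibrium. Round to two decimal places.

113.33

Solace's profit: π_S = (225 - Q)q_S - (36q_S). Setting ∂π_S/∂q_S = 0: 189 - 2q_S - (q_U) = 0.
Umbra's profit: π_U = (225 - Q)q_U - (74q_U). Setting ∂π_U/∂q_U = 0: 151 - 2q_U - (q_S) = 0.
So q_S = (189 - q_U)/2 and q_U = (151 - q_S)/2.
Substituting one into the other gives q_S = 227/3 and q_U = 113/3.
Total output Q = 227/3 + 113/3 = 340/3.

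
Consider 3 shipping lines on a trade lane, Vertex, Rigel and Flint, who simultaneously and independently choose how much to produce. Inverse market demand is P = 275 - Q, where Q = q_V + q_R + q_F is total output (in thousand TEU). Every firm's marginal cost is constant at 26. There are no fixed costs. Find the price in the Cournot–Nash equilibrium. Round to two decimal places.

88.25

Each firm earns π_i = (275 - Q)q_i - 26q_i.
First-order condition (treating rivals' output as given): 249 - 2q_i - Σ_{j≠i} q_j = 0.
With identical firms every q_j equals q_i, so Σ_{j≠i} q_j = 2q_i and 249 = 4q_i, giving q_i = 249/4.
Total output Q = 747/4, so price P = 275 - 747/4 = 353/4.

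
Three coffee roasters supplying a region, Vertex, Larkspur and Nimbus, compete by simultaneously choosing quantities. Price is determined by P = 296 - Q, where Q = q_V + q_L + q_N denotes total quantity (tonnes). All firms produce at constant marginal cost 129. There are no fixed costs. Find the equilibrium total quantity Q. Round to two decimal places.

125.25

Each firm earns π_i = (296 - Q)q_i - 129q_i.
First-order condition (treating rivals' output as given): 167 - 2q_i - Σ_{j≠i} q_j = 0.
By symmetry each firm produces the same amount; substituting Σ_{j≠i} q_j = 2q_i yields q_i = 167/4.
Total output Q = 167/4 + 167/4 + 167/4 = 501/4.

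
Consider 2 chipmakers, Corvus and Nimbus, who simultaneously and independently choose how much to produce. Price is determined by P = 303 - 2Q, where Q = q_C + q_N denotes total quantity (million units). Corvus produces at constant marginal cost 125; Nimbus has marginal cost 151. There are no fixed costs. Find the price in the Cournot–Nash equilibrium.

193

Corvus's profit: π_C = (303 - 2Q)q_C - (125q_C). Setting ∂π_C/∂q_C = 0: 178 - 4q_C - 2(q_N) = 0.
Nimbus's first-order condition: 152 - 4q_N - 2(q_C) = 0.
Best responses: q_C = (178 - 2q_N)/4, q_N = (152 - 2q_C)/4.
Substituting one into the other gives q_C = 34 and q_N = 21.
Total output Q = 55, so price P = 303 - 2·55 = 193.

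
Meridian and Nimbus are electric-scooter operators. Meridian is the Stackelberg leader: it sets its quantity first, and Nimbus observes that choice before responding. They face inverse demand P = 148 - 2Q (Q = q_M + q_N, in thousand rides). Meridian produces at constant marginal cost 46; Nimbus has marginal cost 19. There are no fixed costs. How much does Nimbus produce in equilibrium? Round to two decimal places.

22.88

Solve by backward induction. Given q_M, the follower Nimbus maximises π_N = (148 - 2q_M - 2q_N)q_N - 19q_N.
∂π_N/∂q_N = 129 - 2q_M - 4q_N = 0 gives the reaction function q_N = (129 - 2q_M)/4.
Meridian substitutes q_N(q_M) into its own profit: π_M = q_M(148 - 2q_M - (129 - 2q_M)/2) - 46q_M = (167/2 - q_M)q_M - 46q_M.
The leader's first-order condition 75/2 - 2q_M = 0 yields q_M = 75/4.
Then q_N = (129 - 2·(75/4))/4 = 183/8.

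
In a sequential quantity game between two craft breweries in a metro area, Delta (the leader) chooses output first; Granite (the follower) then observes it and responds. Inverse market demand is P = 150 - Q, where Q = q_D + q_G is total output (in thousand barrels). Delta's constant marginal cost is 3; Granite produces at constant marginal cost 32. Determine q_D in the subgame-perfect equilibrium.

88

The follower Granite best-responds to any q_D: π_G = (150 - Q)q_G - 32q_G.
Follower FOC: 118 - q_D - 2q_G = 0, so q_G(q_D) = (118 - q_D)/2.
Delta substitutes q_G(q_D) into its own profit: π_D = q_D(150 - q_D - (118 - q_D)/2) - 3q_D = (91 - (1/2)q_D)q_D - 3q_D.
Leader FOC: 88 - q_D = 0, so q_D = 88.
Then q_G = (118 - 88)/2 = 15.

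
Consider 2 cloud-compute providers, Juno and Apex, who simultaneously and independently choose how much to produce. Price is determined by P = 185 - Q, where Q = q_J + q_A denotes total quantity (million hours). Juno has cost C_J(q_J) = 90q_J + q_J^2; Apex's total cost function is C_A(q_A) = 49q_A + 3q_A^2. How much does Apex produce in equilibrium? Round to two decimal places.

14.48

Juno's profit: π_J = (185 - Q)q_J - (90q_J + q_J²). Setting ∂π_J/∂q_J = 0: 95 - 4q_J - (q_A) = 0.
Apex's profit: π_A = (185 - Q)q_A - (49q_A + 3q_A²). Setting ∂π_A/∂q_A = 0: 136 - 8q_A - (q_J) = 0.
So q_J = (95 - q_A)/4 and q_A = (136 - q_J)/8.
Substituting one into the other gives q_J = 624/31 and q_A = 449/31.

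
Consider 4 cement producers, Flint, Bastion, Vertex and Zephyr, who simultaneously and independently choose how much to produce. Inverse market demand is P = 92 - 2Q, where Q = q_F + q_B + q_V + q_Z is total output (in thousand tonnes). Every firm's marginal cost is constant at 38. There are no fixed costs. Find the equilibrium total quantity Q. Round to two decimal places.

21.60

Each firm earns π_i = (92 - 2Q)q_i - 38q_i.
First-order condition (treating rivals' output as given): 54 - 4q_i - 2·Σ_{j≠i} q_j = 0.
With identical firms every q_j equals q_i, so Σ_{j≠i} q_j = 3q_i and 54 = 10q_i, giving q_i = 27/5.
Total output Q = 27/5 + 27/5 + 27/5 + 27/5 = 108/5.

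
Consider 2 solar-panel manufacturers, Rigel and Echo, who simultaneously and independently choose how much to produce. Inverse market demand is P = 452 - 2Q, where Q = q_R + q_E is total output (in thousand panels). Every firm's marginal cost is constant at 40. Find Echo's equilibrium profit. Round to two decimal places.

A representative firm's profit is π_i = q_i(452 - 2Q) - 40q_i.
First-order condition (treating rivals' output as given): 412 - 4q_i - 2q_j = 0.
By symmetry each firm produces the same amount; substituting q_j = q_i yields q_i = 412/6 = 206/3.
Price P = 452 - 2·(412/3) = 532/3.
Echo's profit: (532/3 - 40)·(206/3) = 9430.2222.

9430.22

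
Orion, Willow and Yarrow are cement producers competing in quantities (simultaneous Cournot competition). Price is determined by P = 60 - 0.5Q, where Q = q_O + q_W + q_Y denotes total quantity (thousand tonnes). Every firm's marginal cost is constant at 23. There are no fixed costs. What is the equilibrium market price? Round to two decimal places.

Each firm earns π_i = (60 - 0.5Q)q_i - 23q_i.
First-order condition (treating rivals' output as given): 37 - q_i - (1/2)·Σ_{j≠i} q_j = 0.
With identical firms every q_j equals q_i, so Σ_{j≠i} q_j = 2q_i and 37 = 2q_i, giving q_i = 37/2.
Total output Q = 111/2, so price P = 60 - (1/2)·(111/2) = 129/4.

32.25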